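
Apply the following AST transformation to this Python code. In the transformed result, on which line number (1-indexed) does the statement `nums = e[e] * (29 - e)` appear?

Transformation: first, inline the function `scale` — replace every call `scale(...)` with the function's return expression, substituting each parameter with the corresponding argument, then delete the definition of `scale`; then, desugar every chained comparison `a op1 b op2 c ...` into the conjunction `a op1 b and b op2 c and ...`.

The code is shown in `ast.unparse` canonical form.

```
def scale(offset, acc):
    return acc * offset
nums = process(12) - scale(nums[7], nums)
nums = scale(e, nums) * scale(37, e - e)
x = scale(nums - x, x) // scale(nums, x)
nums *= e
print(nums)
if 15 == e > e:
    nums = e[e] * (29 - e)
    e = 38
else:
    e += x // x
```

Transformed code:
nums = process(12) - nums * nums[7]
nums = nums * e * ((e - e) * 37)
x = x * (nums - x) // (x * nums)
nums *= e
print(nums)
if 15 == e and e > e:
    nums = e[e] * (29 - e)
    e = 38
else:
    e += x // x

7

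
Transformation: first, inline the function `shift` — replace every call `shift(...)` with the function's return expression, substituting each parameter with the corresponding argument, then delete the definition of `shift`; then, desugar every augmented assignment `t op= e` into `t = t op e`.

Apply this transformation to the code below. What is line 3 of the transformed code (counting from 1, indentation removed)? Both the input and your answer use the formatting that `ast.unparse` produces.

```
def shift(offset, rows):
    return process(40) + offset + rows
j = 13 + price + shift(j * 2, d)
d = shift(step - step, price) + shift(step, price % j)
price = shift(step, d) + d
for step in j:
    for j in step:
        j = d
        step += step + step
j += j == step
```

Transformed code:
j = 13 + price + (process(40) + j * 2 + d)
d = process(40) + (step - step) + price + (process(40) + step + price % j)
price = process(40) + step + d + d
for step in j:
    for j in step:
        j = d
        step = step + (step + step)
j = j + (j == step)

price = process(40) + step + d + d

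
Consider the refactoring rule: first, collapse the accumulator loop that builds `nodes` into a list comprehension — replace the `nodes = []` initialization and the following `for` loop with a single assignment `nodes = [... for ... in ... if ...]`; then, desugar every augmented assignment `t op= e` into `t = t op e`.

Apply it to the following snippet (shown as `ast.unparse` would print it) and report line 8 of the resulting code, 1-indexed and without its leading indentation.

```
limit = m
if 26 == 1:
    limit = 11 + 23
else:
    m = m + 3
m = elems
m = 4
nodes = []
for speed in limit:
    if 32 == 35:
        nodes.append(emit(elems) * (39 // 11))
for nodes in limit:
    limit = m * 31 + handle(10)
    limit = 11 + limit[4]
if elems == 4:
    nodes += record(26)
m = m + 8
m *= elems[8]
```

nodes = [emit(elems) * (39 // 11) for speed in limit if 32 == 35]

Transformed code:
limit = m
if 26 == 1:
    limit = 11 + 23
else:
    m = m + 3
m = elems
m = 4
nodes = [emit(elems) * (39 // 11) for speed in limit if 32 == 35]
for nodes in limit:
    limit = m * 31 + handle(10)
    limit = 11 + limit[4]
if elems == 4:
    nodes = nodes + record(26)
m = m + 8
m = m * elems[8]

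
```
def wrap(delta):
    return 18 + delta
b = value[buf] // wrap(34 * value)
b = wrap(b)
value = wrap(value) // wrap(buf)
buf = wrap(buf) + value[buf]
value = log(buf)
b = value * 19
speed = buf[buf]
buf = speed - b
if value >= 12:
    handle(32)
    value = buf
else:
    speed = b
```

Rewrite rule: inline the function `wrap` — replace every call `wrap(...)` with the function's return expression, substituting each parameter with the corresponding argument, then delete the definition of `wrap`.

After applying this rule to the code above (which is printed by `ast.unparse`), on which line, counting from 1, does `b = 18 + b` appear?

Transformed code:
b = value[buf] // (18 + 34 * value)
b = 18 + b
value = (18 + value) // (18 + buf)
buf = 18 + buf + value[buf]
value = log(buf)
b = value * 19
speed = buf[buf]
buf = speed - b
if value >= 12:
    handle(32)
    value = buf
else:
    speed = b

2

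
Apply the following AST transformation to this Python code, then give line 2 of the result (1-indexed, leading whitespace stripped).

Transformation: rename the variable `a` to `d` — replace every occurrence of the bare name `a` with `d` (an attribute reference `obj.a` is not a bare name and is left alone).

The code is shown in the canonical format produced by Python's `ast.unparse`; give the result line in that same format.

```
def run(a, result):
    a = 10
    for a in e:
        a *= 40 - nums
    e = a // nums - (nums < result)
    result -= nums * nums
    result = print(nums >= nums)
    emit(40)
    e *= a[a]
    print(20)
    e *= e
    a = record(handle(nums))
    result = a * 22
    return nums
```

Transformed code:
def run(d, result):
    d = 10
    for d in e:
        d *= 40 - nums
    e = d // nums - (nums < result)
    result -= nums * nums
    result = print(nums >= nums)
    emit(40)
    e *= d[d]
    print(20)
    e *= e
    d = record(handle(nums))
    result = d * 22
    return nums

d = 10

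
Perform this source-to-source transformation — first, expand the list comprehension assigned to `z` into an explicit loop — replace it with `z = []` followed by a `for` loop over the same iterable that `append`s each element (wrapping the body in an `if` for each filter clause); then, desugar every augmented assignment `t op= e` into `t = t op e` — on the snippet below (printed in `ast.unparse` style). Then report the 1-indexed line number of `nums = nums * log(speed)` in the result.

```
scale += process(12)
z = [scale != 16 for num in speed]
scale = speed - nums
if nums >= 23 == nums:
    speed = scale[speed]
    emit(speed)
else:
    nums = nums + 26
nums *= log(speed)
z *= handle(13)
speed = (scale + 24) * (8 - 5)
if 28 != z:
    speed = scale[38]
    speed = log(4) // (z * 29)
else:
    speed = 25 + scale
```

11

Transformed code:
scale = scale + process(12)
z = []
for num in speed:
    z.append(scale != 16)
scale = speed - nums
if nums >= 23 == nums:
    speed = scale[speed]
    emit(speed)
else:
    nums = nums + 26
nums = nums * log(speed)
z = z * handle(13)
speed = (scale + 24) * (8 - 5)
if 28 != z:
    speed = scale[38]
    speed = log(4) // (z * 29)
else:
    speed = 25 + scale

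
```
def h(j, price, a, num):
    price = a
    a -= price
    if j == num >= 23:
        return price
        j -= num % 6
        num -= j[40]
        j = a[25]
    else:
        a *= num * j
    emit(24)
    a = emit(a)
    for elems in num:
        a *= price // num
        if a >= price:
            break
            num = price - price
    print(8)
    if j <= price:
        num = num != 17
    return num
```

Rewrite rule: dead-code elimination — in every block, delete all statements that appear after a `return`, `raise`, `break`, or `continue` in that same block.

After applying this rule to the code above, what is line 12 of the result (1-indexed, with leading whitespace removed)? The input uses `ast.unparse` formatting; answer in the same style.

if a >= price:

Transformed code:
def h(j, price, a, num):
    price = a
    a -= price
    if j == num >= 23:
        return price
    else:
        a *= num * j
    emit(24)
    a = emit(a)
    for elems in num:
        a *= price // num
        if a >= price:
            break
    print(8)
    if j <= price:
        num = num != 17
    return num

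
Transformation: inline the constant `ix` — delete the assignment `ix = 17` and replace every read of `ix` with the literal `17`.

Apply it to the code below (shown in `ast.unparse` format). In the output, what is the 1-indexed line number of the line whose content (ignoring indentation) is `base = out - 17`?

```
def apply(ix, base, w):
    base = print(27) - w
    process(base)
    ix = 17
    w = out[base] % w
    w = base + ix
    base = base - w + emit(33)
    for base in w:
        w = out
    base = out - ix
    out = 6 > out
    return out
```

Transformed code:
def apply(ix, base, w):
    base = print(27) - w
    process(base)
    w = out[base] % w
    w = base + 17
    base = base - w + emit(33)
    for base in w:
        w = out
    base = out - 17
    out = 6 > out
    return out

9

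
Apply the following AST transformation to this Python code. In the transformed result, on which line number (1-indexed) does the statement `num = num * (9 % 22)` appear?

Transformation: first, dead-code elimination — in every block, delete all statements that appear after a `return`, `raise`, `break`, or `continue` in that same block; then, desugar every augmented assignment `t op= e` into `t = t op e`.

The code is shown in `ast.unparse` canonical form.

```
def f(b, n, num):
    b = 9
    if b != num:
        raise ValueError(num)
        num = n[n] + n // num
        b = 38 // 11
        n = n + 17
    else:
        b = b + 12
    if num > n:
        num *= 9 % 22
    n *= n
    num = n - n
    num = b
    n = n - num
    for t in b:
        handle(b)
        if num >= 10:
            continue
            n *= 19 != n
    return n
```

Transformed code:
def f(b, n, num):
    b = 9
    if b != num:
        raise ValueError(num)
    else:
        b = b + 12
    if num > n:
        num = num * (9 % 22)
    n = n * n
    num = n - n
    num = b
    n = n - num
    for t in b:
        handle(b)
        if num >= 10:
            continue
    return n

8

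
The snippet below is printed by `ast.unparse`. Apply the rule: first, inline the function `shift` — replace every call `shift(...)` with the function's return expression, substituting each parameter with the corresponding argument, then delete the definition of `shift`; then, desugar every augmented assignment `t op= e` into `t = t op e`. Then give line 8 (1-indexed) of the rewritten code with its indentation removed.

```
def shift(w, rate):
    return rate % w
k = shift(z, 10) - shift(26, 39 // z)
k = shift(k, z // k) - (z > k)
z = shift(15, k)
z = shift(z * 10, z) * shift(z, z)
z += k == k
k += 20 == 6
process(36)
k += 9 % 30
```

Transformed code:
k = 10 % z - 39 // z % 26
k = z // k % k - (z > k)
z = k % 15
z = z % (z * 10) * (z % z)
z = z + (k == k)
k = k + (20 == 6)
process(36)
k = k + 9 % 30

k = k + 9 % 30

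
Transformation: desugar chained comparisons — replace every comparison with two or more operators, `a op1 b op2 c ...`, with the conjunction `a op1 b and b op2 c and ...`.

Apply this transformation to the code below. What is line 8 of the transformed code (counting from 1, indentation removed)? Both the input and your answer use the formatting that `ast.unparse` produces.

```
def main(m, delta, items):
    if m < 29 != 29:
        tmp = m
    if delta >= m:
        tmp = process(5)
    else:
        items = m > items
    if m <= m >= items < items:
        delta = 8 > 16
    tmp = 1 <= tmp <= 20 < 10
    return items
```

Transformed code:
def main(m, delta, items):
    if m < 29 and 29 != 29:
        tmp = m
    if delta >= m:
        tmp = process(5)
    else:
        items = m > items
    if m <= m and m >= items and (items < items):
        delta = 8 > 16
    tmp = 1 <= tmp and tmp <= 20 and (20 < 10)
    return items

if m <= m and m >= items and (items < items):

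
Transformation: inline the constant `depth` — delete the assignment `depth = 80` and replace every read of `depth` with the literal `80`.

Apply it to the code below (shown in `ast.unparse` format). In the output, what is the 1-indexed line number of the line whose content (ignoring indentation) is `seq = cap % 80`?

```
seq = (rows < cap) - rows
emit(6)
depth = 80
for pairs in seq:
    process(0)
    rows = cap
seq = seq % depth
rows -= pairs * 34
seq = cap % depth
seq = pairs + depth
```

Transformed code:
seq = (rows < cap) - rows
emit(6)
for pairs in seq:
    process(0)
    rows = cap
seq = seq % 80
rows -= pairs * 34
seq = cap % 80
seq = pairs + 80

8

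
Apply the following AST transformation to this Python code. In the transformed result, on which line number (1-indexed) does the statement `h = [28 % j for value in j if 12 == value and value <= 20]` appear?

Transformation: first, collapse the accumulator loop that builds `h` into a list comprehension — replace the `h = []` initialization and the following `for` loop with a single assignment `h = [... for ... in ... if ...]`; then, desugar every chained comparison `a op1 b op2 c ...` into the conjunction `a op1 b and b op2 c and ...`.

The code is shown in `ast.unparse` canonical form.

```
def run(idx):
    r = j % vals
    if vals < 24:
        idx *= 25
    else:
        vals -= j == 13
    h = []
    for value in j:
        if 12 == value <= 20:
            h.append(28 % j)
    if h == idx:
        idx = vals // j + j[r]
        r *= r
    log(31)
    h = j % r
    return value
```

Transformed code:
def run(idx):
    r = j % vals
    if vals < 24:
        idx *= 25
    else:
        vals -= j == 13
    h = [28 % j for value in j if 12 == value and value <= 20]
    if h == idx:
        idx = vals // j + j[r]
        r *= r
    log(31)
    h = j % r
    return value

7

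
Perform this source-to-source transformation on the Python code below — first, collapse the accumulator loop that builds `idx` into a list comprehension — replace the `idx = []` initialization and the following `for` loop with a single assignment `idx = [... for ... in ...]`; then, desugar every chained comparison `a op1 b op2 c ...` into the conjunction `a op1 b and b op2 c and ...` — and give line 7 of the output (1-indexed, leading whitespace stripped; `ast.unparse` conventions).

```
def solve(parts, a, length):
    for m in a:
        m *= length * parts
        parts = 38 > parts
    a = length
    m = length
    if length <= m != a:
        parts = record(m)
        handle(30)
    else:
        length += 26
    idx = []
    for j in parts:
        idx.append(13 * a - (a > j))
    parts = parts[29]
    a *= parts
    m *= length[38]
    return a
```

if length <= m and m != a:

Transformed code:
def solve(parts, a, length):
    for m in a:
        m *= length * parts
        parts = 38 > parts
    a = length
    m = length
    if length <= m and m != a:
        parts = record(m)
        handle(30)
    else:
        length += 26
    idx = [13 * a - (a > j) for j in parts]
    parts = parts[29]
    a *= parts
    m *= length[38]
    return a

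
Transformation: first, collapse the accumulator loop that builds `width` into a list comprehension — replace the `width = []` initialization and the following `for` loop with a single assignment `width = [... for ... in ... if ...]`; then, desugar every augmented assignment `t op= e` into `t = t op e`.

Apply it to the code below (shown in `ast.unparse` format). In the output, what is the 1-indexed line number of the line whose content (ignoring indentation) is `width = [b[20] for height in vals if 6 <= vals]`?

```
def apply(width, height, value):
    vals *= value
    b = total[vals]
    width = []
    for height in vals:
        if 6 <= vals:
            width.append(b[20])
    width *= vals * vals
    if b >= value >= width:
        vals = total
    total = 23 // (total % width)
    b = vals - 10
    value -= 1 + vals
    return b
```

4

Transformed code:
def apply(width, height, value):
    vals = vals * value
    b = total[vals]
    width = [b[20] for height in vals if 6 <= vals]
    width = width * (vals * vals)
    if b >= value >= width:
        vals = total
    total = 23 // (total % width)
    b = vals - 10
    value = value - (1 + vals)
    return b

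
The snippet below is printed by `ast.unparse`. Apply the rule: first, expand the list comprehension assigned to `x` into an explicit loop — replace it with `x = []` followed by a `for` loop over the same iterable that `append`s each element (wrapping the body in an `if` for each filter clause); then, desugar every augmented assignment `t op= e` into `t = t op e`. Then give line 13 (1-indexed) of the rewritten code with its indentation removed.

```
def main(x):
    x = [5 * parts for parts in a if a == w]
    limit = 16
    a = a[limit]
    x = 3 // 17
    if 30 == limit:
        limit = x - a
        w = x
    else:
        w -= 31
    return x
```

Transformed code:
def main(x):
    x = []
    for parts in a:
        if a == w:
            x.append(5 * parts)
    limit = 16
    a = a[limit]
    x = 3 // 17
    if 30 == limit:
        limit = x - a
        w = x
    else:
        w = w - 31
    return x

w = w - 31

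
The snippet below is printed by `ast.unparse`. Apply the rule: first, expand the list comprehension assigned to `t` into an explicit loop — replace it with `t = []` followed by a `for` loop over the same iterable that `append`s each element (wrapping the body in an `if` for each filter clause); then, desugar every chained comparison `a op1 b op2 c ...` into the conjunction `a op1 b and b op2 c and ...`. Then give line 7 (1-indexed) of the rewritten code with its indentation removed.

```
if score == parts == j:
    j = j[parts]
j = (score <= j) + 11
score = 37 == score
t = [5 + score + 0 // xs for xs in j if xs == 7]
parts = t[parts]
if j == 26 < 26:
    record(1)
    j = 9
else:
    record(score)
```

if xs == 7:

Transformed code:
if score == parts and parts == j:
    j = j[parts]
j = (score <= j) + 11
score = 37 == score
t = []
for xs in j:
    if xs == 7:
        t.append(5 + score + 0 // xs)
parts = t[parts]
if j == 26 and 26 < 26:
    record(1)
    j = 9
else:
    record(score)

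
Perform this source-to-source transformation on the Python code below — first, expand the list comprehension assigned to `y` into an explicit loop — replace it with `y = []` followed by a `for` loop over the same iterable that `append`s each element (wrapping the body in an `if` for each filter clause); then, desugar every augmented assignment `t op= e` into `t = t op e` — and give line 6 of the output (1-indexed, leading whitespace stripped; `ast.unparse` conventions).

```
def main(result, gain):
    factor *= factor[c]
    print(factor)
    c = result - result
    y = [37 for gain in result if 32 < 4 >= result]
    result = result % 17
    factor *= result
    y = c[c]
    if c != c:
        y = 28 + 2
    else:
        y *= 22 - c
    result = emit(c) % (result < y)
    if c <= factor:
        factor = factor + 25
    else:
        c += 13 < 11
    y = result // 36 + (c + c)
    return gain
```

Transformed code:
def main(result, gain):
    factor = factor * factor[c]
    print(factor)
    c = result - result
    y = []
    for gain in result:
        if 32 < 4 >= result:
            y.append(37)
    result = result % 17
    factor = factor * result
    y = c[c]
    if c != c:
        y = 28 + 2
    else:
        y = y * (22 - c)
    result = emit(c) % (result < y)
    if c <= factor:
        factor = factor + 25
    else:
        c = c + (13 < 11)
    y = result // 36 + (c + c)
    return gain

for gain in result:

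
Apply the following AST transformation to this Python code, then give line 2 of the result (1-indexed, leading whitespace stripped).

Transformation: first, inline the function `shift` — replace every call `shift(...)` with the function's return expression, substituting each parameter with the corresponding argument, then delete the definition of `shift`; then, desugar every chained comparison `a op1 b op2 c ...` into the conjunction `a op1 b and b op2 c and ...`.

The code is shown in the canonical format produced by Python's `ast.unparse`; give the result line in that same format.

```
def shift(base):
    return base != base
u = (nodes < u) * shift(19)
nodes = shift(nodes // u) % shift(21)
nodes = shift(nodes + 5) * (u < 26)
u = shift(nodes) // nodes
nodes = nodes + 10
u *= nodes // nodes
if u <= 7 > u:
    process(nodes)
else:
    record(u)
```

Transformed code:
u = (nodes < u) * (19 != 19)
nodes = (nodes // u != nodes // u) % (21 != 21)
nodes = (nodes + 5 != nodes + 5) * (u < 26)
u = (nodes != nodes) // nodes
nodes = nodes + 10
u *= nodes // nodes
if u <= 7 and 7 > u:
    process(nodes)
else:
    record(u)

nodes = (nodes // u != nodes // u) % (21 != 21)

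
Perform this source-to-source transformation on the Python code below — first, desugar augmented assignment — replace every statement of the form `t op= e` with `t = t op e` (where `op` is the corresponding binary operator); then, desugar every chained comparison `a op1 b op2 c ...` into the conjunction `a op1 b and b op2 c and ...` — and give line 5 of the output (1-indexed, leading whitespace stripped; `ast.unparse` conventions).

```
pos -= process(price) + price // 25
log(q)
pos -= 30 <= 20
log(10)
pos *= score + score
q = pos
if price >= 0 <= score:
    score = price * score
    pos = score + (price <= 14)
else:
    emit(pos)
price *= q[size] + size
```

pos = pos * (score + score)

Transformed code:
pos = pos - (process(price) + price // 25)
log(q)
pos = pos - (30 <= 20)
log(10)
pos = pos * (score + score)
q = pos
if price >= 0 and 0 <= score:
    score = price * score
    pos = score + (price <= 14)
else:
    emit(pos)
price = price * (q[size] + size)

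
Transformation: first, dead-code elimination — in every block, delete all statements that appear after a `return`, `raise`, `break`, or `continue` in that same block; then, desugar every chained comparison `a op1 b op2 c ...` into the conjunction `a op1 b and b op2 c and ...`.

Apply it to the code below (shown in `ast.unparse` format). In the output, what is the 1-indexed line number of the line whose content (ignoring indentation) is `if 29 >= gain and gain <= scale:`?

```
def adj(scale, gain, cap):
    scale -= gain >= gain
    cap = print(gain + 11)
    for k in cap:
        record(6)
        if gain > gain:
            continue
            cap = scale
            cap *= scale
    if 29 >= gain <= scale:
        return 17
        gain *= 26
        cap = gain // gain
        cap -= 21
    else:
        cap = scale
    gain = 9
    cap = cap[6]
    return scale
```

Transformed code:
def adj(scale, gain, cap):
    scale -= gain >= gain
    cap = print(gain + 11)
    for k in cap:
        record(6)
        if gain > gain:
            continue
    if 29 >= gain and gain <= scale:
        return 17
    else:
        cap = scale
    gain = 9
    cap = cap[6]
    return scale

8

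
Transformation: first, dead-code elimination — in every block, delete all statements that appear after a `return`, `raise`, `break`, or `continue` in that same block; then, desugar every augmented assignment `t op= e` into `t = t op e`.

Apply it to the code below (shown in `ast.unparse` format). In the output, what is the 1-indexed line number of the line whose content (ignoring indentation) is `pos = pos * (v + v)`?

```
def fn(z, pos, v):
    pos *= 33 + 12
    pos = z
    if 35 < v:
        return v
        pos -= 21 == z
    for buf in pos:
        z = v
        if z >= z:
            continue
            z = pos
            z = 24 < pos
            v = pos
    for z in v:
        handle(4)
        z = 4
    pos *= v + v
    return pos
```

Transformed code:
def fn(z, pos, v):
    pos = pos * (33 + 12)
    pos = z
    if 35 < v:
        return v
    for buf in pos:
        z = v
        if z >= z:
            continue
    for z in v:
        handle(4)
        z = 4
    pos = pos * (v + v)
    return pos

13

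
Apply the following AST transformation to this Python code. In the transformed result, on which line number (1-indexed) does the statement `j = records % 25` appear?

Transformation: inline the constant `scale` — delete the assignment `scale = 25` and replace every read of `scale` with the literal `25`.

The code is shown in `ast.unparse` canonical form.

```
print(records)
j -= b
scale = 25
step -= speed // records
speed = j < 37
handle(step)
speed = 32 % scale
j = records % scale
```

7

Transformed code:
print(records)
j -= b
step -= speed // records
speed = j < 37
handle(step)
speed = 32 % 25
j = records % 25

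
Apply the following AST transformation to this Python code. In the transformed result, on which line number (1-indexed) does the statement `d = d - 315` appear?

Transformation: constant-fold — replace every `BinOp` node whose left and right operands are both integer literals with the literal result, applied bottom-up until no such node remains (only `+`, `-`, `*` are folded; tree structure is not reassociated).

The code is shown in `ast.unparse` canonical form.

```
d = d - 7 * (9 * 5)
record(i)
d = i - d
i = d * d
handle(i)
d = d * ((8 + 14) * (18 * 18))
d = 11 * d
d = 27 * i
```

1

Transformed code:
d = d - 315
record(i)
d = i - d
i = d * d
handle(i)
d = d * 7128
d = 11 * d
d = 27 * i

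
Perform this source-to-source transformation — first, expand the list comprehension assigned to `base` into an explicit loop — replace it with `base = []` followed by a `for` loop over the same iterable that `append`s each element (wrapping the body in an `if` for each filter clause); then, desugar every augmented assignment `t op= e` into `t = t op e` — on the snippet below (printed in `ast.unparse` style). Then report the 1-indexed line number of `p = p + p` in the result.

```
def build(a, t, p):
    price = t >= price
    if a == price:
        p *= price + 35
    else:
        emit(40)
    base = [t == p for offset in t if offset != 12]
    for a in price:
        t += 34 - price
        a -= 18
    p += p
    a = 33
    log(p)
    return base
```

Transformed code:
def build(a, t, p):
    price = t >= price
    if a == price:
        p = p * (price + 35)
    else:
        emit(40)
    base = []
    for offset in t:
        if offset != 12:
            base.append(t == p)
    for a in price:
        t = t + (34 - price)
        a = a - 18
    p = p + p
    a = 33
    log(p)
    return base

14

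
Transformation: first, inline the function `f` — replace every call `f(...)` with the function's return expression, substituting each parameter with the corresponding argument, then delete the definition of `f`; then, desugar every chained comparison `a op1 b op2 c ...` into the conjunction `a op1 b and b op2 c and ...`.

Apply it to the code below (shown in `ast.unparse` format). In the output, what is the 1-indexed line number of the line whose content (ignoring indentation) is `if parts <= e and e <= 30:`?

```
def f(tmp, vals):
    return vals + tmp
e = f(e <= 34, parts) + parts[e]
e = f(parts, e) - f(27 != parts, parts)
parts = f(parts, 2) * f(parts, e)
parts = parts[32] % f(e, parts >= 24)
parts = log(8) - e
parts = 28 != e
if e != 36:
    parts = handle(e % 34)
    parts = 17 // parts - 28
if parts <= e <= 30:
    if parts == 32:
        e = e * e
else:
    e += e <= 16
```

10

Transformed code:
e = parts + (e <= 34) + parts[e]
e = e + parts - (parts + (27 != parts))
parts = (2 + parts) * (e + parts)
parts = parts[32] % ((parts >= 24) + e)
parts = log(8) - e
parts = 28 != e
if e != 36:
    parts = handle(e % 34)
    parts = 17 // parts - 28
if parts <= e and e <= 30:
    if parts == 32:
        e = e * e
else:
    e += e <= 16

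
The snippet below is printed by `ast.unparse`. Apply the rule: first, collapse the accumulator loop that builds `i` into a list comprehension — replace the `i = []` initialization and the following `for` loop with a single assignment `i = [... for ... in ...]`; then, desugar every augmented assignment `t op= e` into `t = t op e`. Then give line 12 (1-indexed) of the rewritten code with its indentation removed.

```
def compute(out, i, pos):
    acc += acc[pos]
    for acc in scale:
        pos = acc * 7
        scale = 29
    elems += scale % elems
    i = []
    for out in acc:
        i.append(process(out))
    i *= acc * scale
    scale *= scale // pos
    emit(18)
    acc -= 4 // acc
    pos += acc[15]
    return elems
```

pos = pos + acc[15]

Transformed code:
def compute(out, i, pos):
    acc = acc + acc[pos]
    for acc in scale:
        pos = acc * 7
        scale = 29
    elems = elems + scale % elems
    i = [process(out) for out in acc]
    i = i * (acc * scale)
    scale = scale * (scale // pos)
    emit(18)
    acc = acc - 4 // acc
    pos = pos + acc[15]
    return elems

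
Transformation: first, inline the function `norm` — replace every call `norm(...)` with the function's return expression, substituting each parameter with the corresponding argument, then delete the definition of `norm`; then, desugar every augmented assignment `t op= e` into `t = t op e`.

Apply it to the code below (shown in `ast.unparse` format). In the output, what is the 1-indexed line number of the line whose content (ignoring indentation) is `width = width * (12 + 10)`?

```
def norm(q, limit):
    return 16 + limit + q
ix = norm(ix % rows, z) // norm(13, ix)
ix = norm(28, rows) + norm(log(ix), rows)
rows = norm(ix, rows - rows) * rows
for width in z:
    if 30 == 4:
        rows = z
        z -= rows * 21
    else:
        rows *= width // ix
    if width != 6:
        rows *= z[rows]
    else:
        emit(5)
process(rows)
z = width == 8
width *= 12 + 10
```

16

Transformed code:
ix = (16 + z + ix % rows) // (16 + ix + 13)
ix = 16 + rows + 28 + (16 + rows + log(ix))
rows = (16 + (rows - rows) + ix) * rows
for width in z:
    if 30 == 4:
        rows = z
        z = z - rows * 21
    else:
        rows = rows * (width // ix)
    if width != 6:
        rows = rows * z[rows]
    else:
        emit(5)
process(rows)
z = width == 8
width = width * (12 + 10)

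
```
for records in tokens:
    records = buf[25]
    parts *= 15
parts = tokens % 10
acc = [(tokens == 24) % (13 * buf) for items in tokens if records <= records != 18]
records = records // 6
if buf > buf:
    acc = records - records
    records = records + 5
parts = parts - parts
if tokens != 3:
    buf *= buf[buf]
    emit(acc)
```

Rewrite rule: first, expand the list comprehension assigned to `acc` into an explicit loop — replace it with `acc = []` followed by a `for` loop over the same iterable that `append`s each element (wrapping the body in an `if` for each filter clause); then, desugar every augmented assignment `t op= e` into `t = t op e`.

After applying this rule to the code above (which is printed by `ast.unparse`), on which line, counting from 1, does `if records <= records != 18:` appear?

Transformed code:
for records in tokens:
    records = buf[25]
    parts = parts * 15
parts = tokens % 10
acc = []
for items in tokens:
    if records <= records != 18:
        acc.append((tokens == 24) % (13 * buf))
records = records // 6
if buf > buf:
    acc = records - records
    records = records + 5
parts = parts - parts
if tokens != 3:
    buf = buf * buf[buf]
    emit(acc)

7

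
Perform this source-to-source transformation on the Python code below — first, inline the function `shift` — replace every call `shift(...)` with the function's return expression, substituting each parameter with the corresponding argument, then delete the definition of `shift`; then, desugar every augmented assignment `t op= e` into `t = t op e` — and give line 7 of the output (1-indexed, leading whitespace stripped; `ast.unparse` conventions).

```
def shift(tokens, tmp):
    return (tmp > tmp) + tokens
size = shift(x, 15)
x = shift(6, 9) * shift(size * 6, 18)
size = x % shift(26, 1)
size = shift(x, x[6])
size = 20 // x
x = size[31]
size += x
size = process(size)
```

size = size + x

Transformed code:
size = (15 > 15) + x
x = ((9 > 9) + 6) * ((18 > 18) + size * 6)
size = x % ((1 > 1) + 26)
size = (x[6] > x[6]) + x
size = 20 // x
x = size[31]
size = size + x
size = process(size)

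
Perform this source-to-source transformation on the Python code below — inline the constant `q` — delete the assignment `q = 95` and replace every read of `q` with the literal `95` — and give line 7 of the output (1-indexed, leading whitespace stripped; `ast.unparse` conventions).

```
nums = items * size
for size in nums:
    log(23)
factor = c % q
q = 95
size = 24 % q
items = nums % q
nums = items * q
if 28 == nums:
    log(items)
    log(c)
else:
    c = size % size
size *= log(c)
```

Transformed code:
nums = items * size
for size in nums:
    log(23)
factor = c % 95
size = 24 % 95
items = nums % 95
nums = items * 95
if 28 == nums:
    log(items)
    log(c)
else:
    c = size % size
size *= log(c)

nums = items * 95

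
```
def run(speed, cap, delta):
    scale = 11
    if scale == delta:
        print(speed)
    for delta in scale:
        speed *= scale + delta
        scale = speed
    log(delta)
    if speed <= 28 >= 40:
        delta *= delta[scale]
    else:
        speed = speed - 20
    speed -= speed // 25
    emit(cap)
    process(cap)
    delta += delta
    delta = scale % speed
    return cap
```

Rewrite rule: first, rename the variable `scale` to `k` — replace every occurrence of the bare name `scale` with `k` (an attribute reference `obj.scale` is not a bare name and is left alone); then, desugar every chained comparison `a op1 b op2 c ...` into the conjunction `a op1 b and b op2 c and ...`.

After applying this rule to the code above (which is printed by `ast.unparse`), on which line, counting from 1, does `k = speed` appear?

7

Transformed code:
def run(speed, cap, delta):
    k = 11
    if k == delta:
        print(speed)
    for delta in k:
        speed *= k + delta
        k = speed
    log(delta)
    if speed <= 28 and 28 >= 40:
        delta *= delta[k]
    else:
        speed = speed - 20
    speed -= speed // 25
    emit(cap)
    process(cap)
    delta += delta
    delta = k % speed
    return cap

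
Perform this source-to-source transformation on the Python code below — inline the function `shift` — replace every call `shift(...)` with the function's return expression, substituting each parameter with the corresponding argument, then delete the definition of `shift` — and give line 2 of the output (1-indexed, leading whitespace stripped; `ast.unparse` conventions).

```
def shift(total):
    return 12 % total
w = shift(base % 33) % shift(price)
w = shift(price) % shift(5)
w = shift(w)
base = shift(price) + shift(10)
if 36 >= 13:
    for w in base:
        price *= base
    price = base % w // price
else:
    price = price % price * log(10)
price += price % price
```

Transformed code:
w = 12 % (base % 33) % (12 % price)
w = 12 % price % (12 % 5)
w = 12 % w
base = 12 % price + 12 % 10
if 36 >= 13:
    for w in base:
        price *= base
    price = base % w // price
else:
    price = price % price * log(10)
price += price % price

w = 12 % price % (12 % 5)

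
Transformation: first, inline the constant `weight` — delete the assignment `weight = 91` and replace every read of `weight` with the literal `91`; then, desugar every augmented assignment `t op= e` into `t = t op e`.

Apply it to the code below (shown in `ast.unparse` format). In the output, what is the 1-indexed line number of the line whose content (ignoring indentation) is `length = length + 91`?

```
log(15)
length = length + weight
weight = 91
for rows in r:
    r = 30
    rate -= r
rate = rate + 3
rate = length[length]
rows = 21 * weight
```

2

Transformed code:
log(15)
length = length + 91
for rows in r:
    r = 30
    rate = rate - r
rate = rate + 3
rate = length[length]
rows = 21 * 91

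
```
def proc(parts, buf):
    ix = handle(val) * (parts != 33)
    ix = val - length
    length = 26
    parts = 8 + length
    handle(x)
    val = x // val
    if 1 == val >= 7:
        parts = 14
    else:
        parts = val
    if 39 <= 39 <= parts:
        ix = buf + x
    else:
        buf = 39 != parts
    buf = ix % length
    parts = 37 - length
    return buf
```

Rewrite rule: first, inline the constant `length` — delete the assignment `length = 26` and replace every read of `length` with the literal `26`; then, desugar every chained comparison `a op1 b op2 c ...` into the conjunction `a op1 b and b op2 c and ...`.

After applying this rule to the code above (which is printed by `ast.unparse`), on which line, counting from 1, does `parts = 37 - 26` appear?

16

Transformed code:
def proc(parts, buf):
    ix = handle(val) * (parts != 33)
    ix = val - 26
    parts = 8 + 26
    handle(x)
    val = x // val
    if 1 == val and val >= 7:
        parts = 14
    else:
        parts = val
    if 39 <= 39 and 39 <= parts:
        ix = buf + x
    else:
        buf = 39 != parts
    buf = ix % 26
    parts = 37 - 26
    return buf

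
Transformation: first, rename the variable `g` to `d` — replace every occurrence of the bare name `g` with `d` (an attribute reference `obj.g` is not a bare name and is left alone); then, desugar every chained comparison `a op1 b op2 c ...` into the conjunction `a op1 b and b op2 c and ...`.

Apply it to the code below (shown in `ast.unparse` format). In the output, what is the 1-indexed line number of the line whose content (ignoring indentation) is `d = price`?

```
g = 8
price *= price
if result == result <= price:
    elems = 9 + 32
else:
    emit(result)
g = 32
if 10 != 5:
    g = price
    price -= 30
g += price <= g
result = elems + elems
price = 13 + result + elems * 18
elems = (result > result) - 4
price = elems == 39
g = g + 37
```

Transformed code:
d = 8
price *= price
if result == result and result <= price:
    elems = 9 + 32
else:
    emit(result)
d = 32
if 10 != 5:
    d = price
    price -= 30
d += price <= d
result = elems + elems
price = 13 + result + elems * 18
elems = (result > result) - 4
price = elems == 39
d = d + 37

9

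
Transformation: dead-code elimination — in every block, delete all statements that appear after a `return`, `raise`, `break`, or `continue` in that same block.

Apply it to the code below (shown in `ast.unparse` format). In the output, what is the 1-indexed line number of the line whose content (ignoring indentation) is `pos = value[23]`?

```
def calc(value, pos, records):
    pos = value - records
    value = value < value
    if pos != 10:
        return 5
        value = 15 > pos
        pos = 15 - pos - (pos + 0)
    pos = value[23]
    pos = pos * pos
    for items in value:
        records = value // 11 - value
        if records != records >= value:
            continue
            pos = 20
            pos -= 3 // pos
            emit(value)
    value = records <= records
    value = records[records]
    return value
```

Transformed code:
def calc(value, pos, records):
    pos = value - records
    value = value < value
    if pos != 10:
        return 5
    pos = value[23]
    pos = pos * pos
    for items in value:
        records = value // 11 - value
        if records != records >= value:
            continue
    value = records <= records
    value = records[records]
    return value

6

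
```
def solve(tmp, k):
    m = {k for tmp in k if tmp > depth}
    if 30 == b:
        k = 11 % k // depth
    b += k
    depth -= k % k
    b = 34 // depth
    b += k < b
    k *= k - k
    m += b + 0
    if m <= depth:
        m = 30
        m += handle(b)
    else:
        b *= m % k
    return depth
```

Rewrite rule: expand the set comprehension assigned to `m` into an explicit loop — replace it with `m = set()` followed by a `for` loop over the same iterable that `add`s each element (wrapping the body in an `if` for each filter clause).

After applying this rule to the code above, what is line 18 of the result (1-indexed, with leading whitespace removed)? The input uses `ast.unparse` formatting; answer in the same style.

Transformed code:
def solve(tmp, k):
    m = set()
    for tmp in k:
        if tmp > depth:
            m.add(k)
    if 30 == b:
        k = 11 % k // depth
    b += k
    depth -= k % k
    b = 34 // depth
    b += k < b
    k *= k - k
    m += b + 0
    if m <= depth:
        m = 30
        m += handle(b)
    else:
        b *= m % k
    return depth

b *= m % k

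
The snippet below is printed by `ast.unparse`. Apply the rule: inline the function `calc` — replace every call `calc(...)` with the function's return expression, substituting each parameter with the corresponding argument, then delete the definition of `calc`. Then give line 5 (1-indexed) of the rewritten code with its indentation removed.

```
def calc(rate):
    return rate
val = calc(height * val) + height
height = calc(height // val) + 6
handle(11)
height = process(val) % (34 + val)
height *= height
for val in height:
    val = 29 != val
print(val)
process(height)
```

height *= height

Transformed code:
val = height * val + height
height = height // val + 6
handle(11)
height = process(val) % (34 + val)
height *= height
for val in height:
    val = 29 != val
print(val)
process(height)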